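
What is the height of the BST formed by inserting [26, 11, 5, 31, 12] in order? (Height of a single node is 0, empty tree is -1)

Insertion order: [26, 11, 5, 31, 12]
Tree (level-order array): [26, 11, 31, 5, 12]
Compute height bottom-up (empty subtree = -1):
  height(5) = 1 + max(-1, -1) = 0
  height(12) = 1 + max(-1, -1) = 0
  height(11) = 1 + max(0, 0) = 1
  height(31) = 1 + max(-1, -1) = 0
  height(26) = 1 + max(1, 0) = 2
Height = 2


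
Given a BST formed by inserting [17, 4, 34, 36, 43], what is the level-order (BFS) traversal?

Tree insertion order: [17, 4, 34, 36, 43]
Tree (level-order array): [17, 4, 34, None, None, None, 36, None, 43]
BFS from the root, enqueuing left then right child of each popped node:
  queue [17] -> pop 17, enqueue [4, 34], visited so far: [17]
  queue [4, 34] -> pop 4, enqueue [none], visited so far: [17, 4]
  queue [34] -> pop 34, enqueue [36], visited so far: [17, 4, 34]
  queue [36] -> pop 36, enqueue [43], visited so far: [17, 4, 34, 36]
  queue [43] -> pop 43, enqueue [none], visited so far: [17, 4, 34, 36, 43]
Result: [17, 4, 34, 36, 43]


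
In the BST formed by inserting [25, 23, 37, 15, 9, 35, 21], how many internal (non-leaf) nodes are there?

Tree built from: [25, 23, 37, 15, 9, 35, 21]
Tree (level-order array): [25, 23, 37, 15, None, 35, None, 9, 21]
Rule: An internal node has at least one child.
Per-node child counts:
  node 25: 2 child(ren)
  node 23: 1 child(ren)
  node 15: 2 child(ren)
  node 9: 0 child(ren)
  node 21: 0 child(ren)
  node 37: 1 child(ren)
  node 35: 0 child(ren)
Matching nodes: [25, 23, 15, 37]
Count of internal (non-leaf) nodes: 4


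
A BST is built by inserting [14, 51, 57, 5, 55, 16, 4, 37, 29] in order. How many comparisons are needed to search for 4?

Search path for 4: 14 -> 5 -> 4
Found: True
Comparisons: 3


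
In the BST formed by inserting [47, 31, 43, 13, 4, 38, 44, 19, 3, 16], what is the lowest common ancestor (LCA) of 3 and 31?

Tree insertion order: [47, 31, 43, 13, 4, 38, 44, 19, 3, 16]
Tree (level-order array): [47, 31, None, 13, 43, 4, 19, 38, 44, 3, None, 16]
In a BST, the LCA of p=3, q=31 is the first node v on the
root-to-leaf path with p <= v <= q (go left if both < v, right if both > v).
Walk from root:
  at 47: both 3 and 31 < 47, go left
  at 31: 3 <= 31 <= 31, this is the LCA
LCA = 31


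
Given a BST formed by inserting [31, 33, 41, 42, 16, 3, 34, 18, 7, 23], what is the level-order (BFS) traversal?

Tree insertion order: [31, 33, 41, 42, 16, 3, 34, 18, 7, 23]
Tree (level-order array): [31, 16, 33, 3, 18, None, 41, None, 7, None, 23, 34, 42]
BFS from the root, enqueuing left then right child of each popped node:
  queue [31] -> pop 31, enqueue [16, 33], visited so far: [31]
  queue [16, 33] -> pop 16, enqueue [3, 18], visited so far: [31, 16]
  queue [33, 3, 18] -> pop 33, enqueue [41], visited so far: [31, 16, 33]
  queue [3, 18, 41] -> pop 3, enqueue [7], visited so far: [31, 16, 33, 3]
  queue [18, 41, 7] -> pop 18, enqueue [23], visited so far: [31, 16, 33, 3, 18]
  queue [41, 7, 23] -> pop 41, enqueue [34, 42], visited so far: [31, 16, 33, 3, 18, 41]
  queue [7, 23, 34, 42] -> pop 7, enqueue [none], visited so far: [31, 16, 33, 3, 18, 41, 7]
  queue [23, 34, 42] -> pop 23, enqueue [none], visited so far: [31, 16, 33, 3, 18, 41, 7, 23]
  queue [34, 42] -> pop 34, enqueue [none], visited so far: [31, 16, 33, 3, 18, 41, 7, 23, 34]
  queue [42] -> pop 42, enqueue [none], visited so far: [31, 16, 33, 3, 18, 41, 7, 23, 34, 42]
Result: [31, 16, 33, 3, 18, 41, 7, 23, 34, 42]


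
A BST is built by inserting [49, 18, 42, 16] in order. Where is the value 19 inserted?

Starting tree (level order): [49, 18, None, 16, 42]
Insertion path: 49 -> 18 -> 42
Result: insert 19 as left child of 42
Final tree (level order): [49, 18, None, 16, 42, None, None, 19]


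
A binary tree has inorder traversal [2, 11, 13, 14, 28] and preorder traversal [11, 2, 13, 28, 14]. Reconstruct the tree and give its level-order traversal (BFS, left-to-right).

Inorder:  [2, 11, 13, 14, 28]
Preorder: [11, 2, 13, 28, 14]
Algorithm: preorder visits root first, so consume preorder in order;
for each root, split the current inorder slice at that value into
left-subtree inorder and right-subtree inorder, then recurse.
Recursive splits:
  root=11; inorder splits into left=[2], right=[13, 14, 28]
  root=2; inorder splits into left=[], right=[]
  root=13; inorder splits into left=[], right=[14, 28]
  root=28; inorder splits into left=[14], right=[]
  root=14; inorder splits into left=[], right=[]
Reconstructed level-order: [11, 2, 13, 28, 14]


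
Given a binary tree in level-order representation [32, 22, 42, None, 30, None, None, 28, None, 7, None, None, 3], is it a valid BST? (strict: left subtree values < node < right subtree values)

Level-order array: [32, 22, 42, None, 30, None, None, 28, None, 7, None, None, 3]
Validate using subtree bounds (lo, hi): at each node, require lo < value < hi,
then recurse left with hi=value and right with lo=value.
Preorder trace (stopping at first violation):
  at node 32 with bounds (-inf, +inf): OK
  at node 22 with bounds (-inf, 32): OK
  at node 30 with bounds (22, 32): OK
  at node 28 with bounds (22, 30): OK
  at node 7 with bounds (22, 28): VIOLATION
Node 7 violates its bound: not (22 < 7 < 28).
Result: Not a valid BST


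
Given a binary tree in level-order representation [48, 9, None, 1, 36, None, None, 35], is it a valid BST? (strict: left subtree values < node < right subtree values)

Level-order array: [48, 9, None, 1, 36, None, None, 35]
Validate using subtree bounds (lo, hi): at each node, require lo < value < hi,
then recurse left with hi=value and right with lo=value.
Preorder trace (stopping at first violation):
  at node 48 with bounds (-inf, +inf): OK
  at node 9 with bounds (-inf, 48): OK
  at node 1 with bounds (-inf, 9): OK
  at node 36 with bounds (9, 48): OK
  at node 35 with bounds (9, 36): OK
No violation found at any node.
Result: Valid BST


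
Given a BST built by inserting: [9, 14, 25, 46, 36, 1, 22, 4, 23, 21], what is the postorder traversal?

Tree insertion order: [9, 14, 25, 46, 36, 1, 22, 4, 23, 21]
Tree (level-order array): [9, 1, 14, None, 4, None, 25, None, None, 22, 46, 21, 23, 36]
Postorder traversal: [4, 1, 21, 23, 22, 36, 46, 25, 14, 9]


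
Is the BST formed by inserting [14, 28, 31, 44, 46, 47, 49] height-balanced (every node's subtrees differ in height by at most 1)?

Tree (level-order array): [14, None, 28, None, 31, None, 44, None, 46, None, 47, None, 49]
Definition: a tree is height-balanced if, at every node, |h(left) - h(right)| <= 1 (empty subtree has height -1).
Bottom-up per-node check:
  node 49: h_left=-1, h_right=-1, diff=0 [OK], height=0
  node 47: h_left=-1, h_right=0, diff=1 [OK], height=1
  node 46: h_left=-1, h_right=1, diff=2 [FAIL (|-1-1|=2 > 1)], height=2
  node 44: h_left=-1, h_right=2, diff=3 [FAIL (|-1-2|=3 > 1)], height=3
  node 31: h_left=-1, h_right=3, diff=4 [FAIL (|-1-3|=4 > 1)], height=4
  node 28: h_left=-1, h_right=4, diff=5 [FAIL (|-1-4|=5 > 1)], height=5
  node 14: h_left=-1, h_right=5, diff=6 [FAIL (|-1-5|=6 > 1)], height=6
Node 46 violates the condition: |-1 - 1| = 2 > 1.
Result: Not balanced


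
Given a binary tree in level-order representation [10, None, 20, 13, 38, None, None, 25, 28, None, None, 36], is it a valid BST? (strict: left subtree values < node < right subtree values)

Level-order array: [10, None, 20, 13, 38, None, None, 25, 28, None, None, 36]
Validate using subtree bounds (lo, hi): at each node, require lo < value < hi,
then recurse left with hi=value and right with lo=value.
Preorder trace (stopping at first violation):
  at node 10 with bounds (-inf, +inf): OK
  at node 20 with bounds (10, +inf): OK
  at node 13 with bounds (10, 20): OK
  at node 38 with bounds (20, +inf): OK
  at node 25 with bounds (20, 38): OK
  at node 28 with bounds (38, +inf): VIOLATION
Node 28 violates its bound: not (38 < 28 < +inf).
Result: Not a valid BST


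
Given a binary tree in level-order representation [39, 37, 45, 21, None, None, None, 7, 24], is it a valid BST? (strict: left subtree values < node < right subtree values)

Level-order array: [39, 37, 45, 21, None, None, None, 7, 24]
Validate using subtree bounds (lo, hi): at each node, require lo < value < hi,
then recurse left with hi=value and right with lo=value.
Preorder trace (stopping at first violation):
  at node 39 with bounds (-inf, +inf): OK
  at node 37 with bounds (-inf, 39): OK
  at node 21 with bounds (-inf, 37): OK
  at node 7 with bounds (-inf, 21): OK
  at node 24 with bounds (21, 37): OK
  at node 45 with bounds (39, +inf): OK
No violation found at any node.
Result: Valid BST


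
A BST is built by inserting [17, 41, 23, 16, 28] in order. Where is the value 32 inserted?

Starting tree (level order): [17, 16, 41, None, None, 23, None, None, 28]
Insertion path: 17 -> 41 -> 23 -> 28
Result: insert 32 as right child of 28
Final tree (level order): [17, 16, 41, None, None, 23, None, None, 28, None, 32]


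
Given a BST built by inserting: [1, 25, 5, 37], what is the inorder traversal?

Tree insertion order: [1, 25, 5, 37]
Tree (level-order array): [1, None, 25, 5, 37]
Inorder traversal: [1, 5, 25, 37]


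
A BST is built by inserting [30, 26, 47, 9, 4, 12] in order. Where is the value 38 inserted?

Starting tree (level order): [30, 26, 47, 9, None, None, None, 4, 12]
Insertion path: 30 -> 47
Result: insert 38 as left child of 47
Final tree (level order): [30, 26, 47, 9, None, 38, None, 4, 12]


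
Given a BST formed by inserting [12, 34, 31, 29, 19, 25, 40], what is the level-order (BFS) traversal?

Tree insertion order: [12, 34, 31, 29, 19, 25, 40]
Tree (level-order array): [12, None, 34, 31, 40, 29, None, None, None, 19, None, None, 25]
BFS from the root, enqueuing left then right child of each popped node:
  queue [12] -> pop 12, enqueue [34], visited so far: [12]
  queue [34] -> pop 34, enqueue [31, 40], visited so far: [12, 34]
  queue [31, 40] -> pop 31, enqueue [29], visited so far: [12, 34, 31]
  queue [40, 29] -> pop 40, enqueue [none], visited so far: [12, 34, 31, 40]
  queue [29] -> pop 29, enqueue [19], visited so far: [12, 34, 31, 40, 29]
  queue [19] -> pop 19, enqueue [25], visited so far: [12, 34, 31, 40, 29, 19]
  queue [25] -> pop 25, enqueue [none], visited so far: [12, 34, 31, 40, 29, 19, 25]
Result: [12, 34, 31, 40, 29, 19, 25]


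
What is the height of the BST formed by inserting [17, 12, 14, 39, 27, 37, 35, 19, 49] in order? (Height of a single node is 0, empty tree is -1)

Insertion order: [17, 12, 14, 39, 27, 37, 35, 19, 49]
Tree (level-order array): [17, 12, 39, None, 14, 27, 49, None, None, 19, 37, None, None, None, None, 35]
Compute height bottom-up (empty subtree = -1):
  height(14) = 1 + max(-1, -1) = 0
  height(12) = 1 + max(-1, 0) = 1
  height(19) = 1 + max(-1, -1) = 0
  height(35) = 1 + max(-1, -1) = 0
  height(37) = 1 + max(0, -1) = 1
  height(27) = 1 + max(0, 1) = 2
  height(49) = 1 + max(-1, -1) = 0
  height(39) = 1 + max(2, 0) = 3
  height(17) = 1 + max(1, 3) = 4
Height = 4


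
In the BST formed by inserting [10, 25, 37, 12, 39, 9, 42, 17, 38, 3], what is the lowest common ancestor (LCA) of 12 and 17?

Tree insertion order: [10, 25, 37, 12, 39, 9, 42, 17, 38, 3]
Tree (level-order array): [10, 9, 25, 3, None, 12, 37, None, None, None, 17, None, 39, None, None, 38, 42]
In a BST, the LCA of p=12, q=17 is the first node v on the
root-to-leaf path with p <= v <= q (go left if both < v, right if both > v).
Walk from root:
  at 10: both 12 and 17 > 10, go right
  at 25: both 12 and 17 < 25, go left
  at 12: 12 <= 12 <= 17, this is the LCA
LCA = 12


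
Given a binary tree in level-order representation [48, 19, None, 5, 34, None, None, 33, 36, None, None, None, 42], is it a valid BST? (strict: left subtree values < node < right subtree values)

Level-order array: [48, 19, None, 5, 34, None, None, 33, 36, None, None, None, 42]
Validate using subtree bounds (lo, hi): at each node, require lo < value < hi,
then recurse left with hi=value and right with lo=value.
Preorder trace (stopping at first violation):
  at node 48 with bounds (-inf, +inf): OK
  at node 19 with bounds (-inf, 48): OK
  at node 5 with bounds (-inf, 19): OK
  at node 34 with bounds (19, 48): OK
  at node 33 with bounds (19, 34): OK
  at node 36 with bounds (34, 48): OK
  at node 42 with bounds (36, 48): OK
No violation found at any node.
Result: Valid BST


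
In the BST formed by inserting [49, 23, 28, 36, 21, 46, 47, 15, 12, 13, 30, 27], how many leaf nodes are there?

Tree built from: [49, 23, 28, 36, 21, 46, 47, 15, 12, 13, 30, 27]
Tree (level-order array): [49, 23, None, 21, 28, 15, None, 27, 36, 12, None, None, None, 30, 46, None, 13, None, None, None, 47]
Rule: A leaf has 0 children.
Per-node child counts:
  node 49: 1 child(ren)
  node 23: 2 child(ren)
  node 21: 1 child(ren)
  node 15: 1 child(ren)
  node 12: 1 child(ren)
  node 13: 0 child(ren)
  node 28: 2 child(ren)
  node 27: 0 child(ren)
  node 36: 2 child(ren)
  node 30: 0 child(ren)
  node 46: 1 child(ren)
  node 47: 0 child(ren)
Matching nodes: [13, 27, 30, 47]
Count of leaf nodes: 4


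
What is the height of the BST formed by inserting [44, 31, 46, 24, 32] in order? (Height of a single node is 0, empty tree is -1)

Insertion order: [44, 31, 46, 24, 32]
Tree (level-order array): [44, 31, 46, 24, 32]
Compute height bottom-up (empty subtree = -1):
  height(24) = 1 + max(-1, -1) = 0
  height(32) = 1 + max(-1, -1) = 0
  height(31) = 1 + max(0, 0) = 1
  height(46) = 1 + max(-1, -1) = 0
  height(44) = 1 + max(1, 0) = 2
Height = 2


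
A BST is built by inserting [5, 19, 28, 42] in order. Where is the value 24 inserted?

Starting tree (level order): [5, None, 19, None, 28, None, 42]
Insertion path: 5 -> 19 -> 28
Result: insert 24 as left child of 28
Final tree (level order): [5, None, 19, None, 28, 24, 42]


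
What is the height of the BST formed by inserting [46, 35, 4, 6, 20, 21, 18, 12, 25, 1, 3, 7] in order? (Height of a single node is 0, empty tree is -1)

Insertion order: [46, 35, 4, 6, 20, 21, 18, 12, 25, 1, 3, 7]
Tree (level-order array): [46, 35, None, 4, None, 1, 6, None, 3, None, 20, None, None, 18, 21, 12, None, None, 25, 7]
Compute height bottom-up (empty subtree = -1):
  height(3) = 1 + max(-1, -1) = 0
  height(1) = 1 + max(-1, 0) = 1
  height(7) = 1 + max(-1, -1) = 0
  height(12) = 1 + max(0, -1) = 1
  height(18) = 1 + max(1, -1) = 2
  height(25) = 1 + max(-1, -1) = 0
  height(21) = 1 + max(-1, 0) = 1
  height(20) = 1 + max(2, 1) = 3
  height(6) = 1 + max(-1, 3) = 4
  height(4) = 1 + max(1, 4) = 5
  height(35) = 1 + max(5, -1) = 6
  height(46) = 1 + max(6, -1) = 7
Height = 7


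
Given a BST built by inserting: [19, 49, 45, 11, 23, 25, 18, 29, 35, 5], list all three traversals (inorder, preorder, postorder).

Tree insertion order: [19, 49, 45, 11, 23, 25, 18, 29, 35, 5]
Tree (level-order array): [19, 11, 49, 5, 18, 45, None, None, None, None, None, 23, None, None, 25, None, 29, None, 35]
Inorder (L, root, R): [5, 11, 18, 19, 23, 25, 29, 35, 45, 49]
Preorder (root, L, R): [19, 11, 5, 18, 49, 45, 23, 25, 29, 35]
Postorder (L, R, root): [5, 18, 11, 35, 29, 25, 23, 45, 49, 19]


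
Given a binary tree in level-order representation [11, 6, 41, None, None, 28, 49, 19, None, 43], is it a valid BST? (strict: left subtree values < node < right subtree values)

Level-order array: [11, 6, 41, None, None, 28, 49, 19, None, 43]
Validate using subtree bounds (lo, hi): at each node, require lo < value < hi,
then recurse left with hi=value and right with lo=value.
Preorder trace (stopping at first violation):
  at node 11 with bounds (-inf, +inf): OK
  at node 6 with bounds (-inf, 11): OK
  at node 41 with bounds (11, +inf): OK
  at node 28 with bounds (11, 41): OK
  at node 19 with bounds (11, 28): OK
  at node 49 with bounds (41, +inf): OK
  at node 43 with bounds (41, 49): OK
No violation found at any node.
Result: Valid BST


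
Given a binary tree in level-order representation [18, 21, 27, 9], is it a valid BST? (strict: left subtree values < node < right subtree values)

Level-order array: [18, 21, 27, 9]
Validate using subtree bounds (lo, hi): at each node, require lo < value < hi,
then recurse left with hi=value and right with lo=value.
Preorder trace (stopping at first violation):
  at node 18 with bounds (-inf, +inf): OK
  at node 21 with bounds (-inf, 18): VIOLATION
Node 21 violates its bound: not (-inf < 21 < 18).
Result: Not a valid BST


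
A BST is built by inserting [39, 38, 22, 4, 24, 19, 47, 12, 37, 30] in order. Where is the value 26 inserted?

Starting tree (level order): [39, 38, 47, 22, None, None, None, 4, 24, None, 19, None, 37, 12, None, 30]
Insertion path: 39 -> 38 -> 22 -> 24 -> 37 -> 30
Result: insert 26 as left child of 30
Final tree (level order): [39, 38, 47, 22, None, None, None, 4, 24, None, 19, None, 37, 12, None, 30, None, None, None, 26]


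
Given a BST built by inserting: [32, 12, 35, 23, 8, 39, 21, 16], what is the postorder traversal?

Tree insertion order: [32, 12, 35, 23, 8, 39, 21, 16]
Tree (level-order array): [32, 12, 35, 8, 23, None, 39, None, None, 21, None, None, None, 16]
Postorder traversal: [8, 16, 21, 23, 12, 39, 35, 32]


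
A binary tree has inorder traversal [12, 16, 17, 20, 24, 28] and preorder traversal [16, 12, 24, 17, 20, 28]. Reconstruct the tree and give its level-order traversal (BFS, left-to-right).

Inorder:  [12, 16, 17, 20, 24, 28]
Preorder: [16, 12, 24, 17, 20, 28]
Algorithm: preorder visits root first, so consume preorder in order;
for each root, split the current inorder slice at that value into
left-subtree inorder and right-subtree inorder, then recurse.
Recursive splits:
  root=16; inorder splits into left=[12], right=[17, 20, 24, 28]
  root=12; inorder splits into left=[], right=[]
  root=24; inorder splits into left=[17, 20], right=[28]
  root=17; inorder splits into left=[], right=[20]
  root=20; inorder splits into left=[], right=[]
  root=28; inorder splits into left=[], right=[]
Reconstructed level-order: [16, 12, 24, 17, 28, 20]


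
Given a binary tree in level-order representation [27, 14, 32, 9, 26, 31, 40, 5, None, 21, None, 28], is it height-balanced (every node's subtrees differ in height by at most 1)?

Tree (level-order array): [27, 14, 32, 9, 26, 31, 40, 5, None, 21, None, 28]
Definition: a tree is height-balanced if, at every node, |h(left) - h(right)| <= 1 (empty subtree has height -1).
Bottom-up per-node check:
  node 5: h_left=-1, h_right=-1, diff=0 [OK], height=0
  node 9: h_left=0, h_right=-1, diff=1 [OK], height=1
  node 21: h_left=-1, h_right=-1, diff=0 [OK], height=0
  node 26: h_left=0, h_right=-1, diff=1 [OK], height=1
  node 14: h_left=1, h_right=1, diff=0 [OK], height=2
  node 28: h_left=-1, h_right=-1, diff=0 [OK], height=0
  node 31: h_left=0, h_right=-1, diff=1 [OK], height=1
  node 40: h_left=-1, h_right=-1, diff=0 [OK], height=0
  node 32: h_left=1, h_right=0, diff=1 [OK], height=2
  node 27: h_left=2, h_right=2, diff=0 [OK], height=3
All nodes satisfy the balance condition.
Result: Balanced


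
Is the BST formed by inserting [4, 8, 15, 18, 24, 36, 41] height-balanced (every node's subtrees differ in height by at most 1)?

Tree (level-order array): [4, None, 8, None, 15, None, 18, None, 24, None, 36, None, 41]
Definition: a tree is height-balanced if, at every node, |h(left) - h(right)| <= 1 (empty subtree has height -1).
Bottom-up per-node check:
  node 41: h_left=-1, h_right=-1, diff=0 [OK], height=0
  node 36: h_left=-1, h_right=0, diff=1 [OK], height=1
  node 24: h_left=-1, h_right=1, diff=2 [FAIL (|-1-1|=2 > 1)], height=2
  node 18: h_left=-1, h_right=2, diff=3 [FAIL (|-1-2|=3 > 1)], height=3
  node 15: h_left=-1, h_right=3, diff=4 [FAIL (|-1-3|=4 > 1)], height=4
  node 8: h_left=-1, h_right=4, diff=5 [FAIL (|-1-4|=5 > 1)], height=5
  node 4: h_left=-1, h_right=5, diff=6 [FAIL (|-1-5|=6 > 1)], height=6
Node 24 violates the condition: |-1 - 1| = 2 > 1.
Result: Not balanced


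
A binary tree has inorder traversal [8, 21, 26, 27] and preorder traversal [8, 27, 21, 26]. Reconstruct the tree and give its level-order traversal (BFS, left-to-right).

Inorder:  [8, 21, 26, 27]
Preorder: [8, 27, 21, 26]
Algorithm: preorder visits root first, so consume preorder in order;
for each root, split the current inorder slice at that value into
left-subtree inorder and right-subtree inorder, then recurse.
Recursive splits:
  root=8; inorder splits into left=[], right=[21, 26, 27]
  root=27; inorder splits into left=[21, 26], right=[]
  root=21; inorder splits into left=[], right=[26]
  root=26; inorder splits into left=[], right=[]
Reconstructed level-order: [8, 27, 21, 26]


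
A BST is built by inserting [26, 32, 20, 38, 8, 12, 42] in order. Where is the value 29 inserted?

Starting tree (level order): [26, 20, 32, 8, None, None, 38, None, 12, None, 42]
Insertion path: 26 -> 32
Result: insert 29 as left child of 32
Final tree (level order): [26, 20, 32, 8, None, 29, 38, None, 12, None, None, None, 42]


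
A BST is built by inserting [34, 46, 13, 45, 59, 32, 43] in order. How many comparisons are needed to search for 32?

Search path for 32: 34 -> 13 -> 32
Found: True
Comparisons: 3


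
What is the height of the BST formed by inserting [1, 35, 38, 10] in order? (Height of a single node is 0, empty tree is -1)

Insertion order: [1, 35, 38, 10]
Tree (level-order array): [1, None, 35, 10, 38]
Compute height bottom-up (empty subtree = -1):
  height(10) = 1 + max(-1, -1) = 0
  height(38) = 1 + max(-1, -1) = 0
  height(35) = 1 + max(0, 0) = 1
  height(1) = 1 + max(-1, 1) = 2
Height = 2


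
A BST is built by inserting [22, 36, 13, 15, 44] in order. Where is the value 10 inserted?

Starting tree (level order): [22, 13, 36, None, 15, None, 44]
Insertion path: 22 -> 13
Result: insert 10 as left child of 13
Final tree (level order): [22, 13, 36, 10, 15, None, 44]


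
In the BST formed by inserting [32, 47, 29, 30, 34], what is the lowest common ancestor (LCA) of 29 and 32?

Tree insertion order: [32, 47, 29, 30, 34]
Tree (level-order array): [32, 29, 47, None, 30, 34]
In a BST, the LCA of p=29, q=32 is the first node v on the
root-to-leaf path with p <= v <= q (go left if both < v, right if both > v).
Walk from root:
  at 32: 29 <= 32 <= 32, this is the LCA
LCA = 32


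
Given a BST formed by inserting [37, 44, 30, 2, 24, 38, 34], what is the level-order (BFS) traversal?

Tree insertion order: [37, 44, 30, 2, 24, 38, 34]
Tree (level-order array): [37, 30, 44, 2, 34, 38, None, None, 24]
BFS from the root, enqueuing left then right child of each popped node:
  queue [37] -> pop 37, enqueue [30, 44], visited so far: [37]
  queue [30, 44] -> pop 30, enqueue [2, 34], visited so far: [37, 30]
  queue [44, 2, 34] -> pop 44, enqueue [38], visited so far: [37, 30, 44]
  queue [2, 34, 38] -> pop 2, enqueue [24], visited so far: [37, 30, 44, 2]
  queue [34, 38, 24] -> pop 34, enqueue [none], visited so far: [37, 30, 44, 2, 34]
  queue [38, 24] -> pop 38, enqueue [none], visited so far: [37, 30, 44, 2, 34, 38]
  queue [24] -> pop 24, enqueue [none], visited so far: [37, 30, 44, 2, 34, 38, 24]
Result: [37, 30, 44, 2, 34, 38, 24]


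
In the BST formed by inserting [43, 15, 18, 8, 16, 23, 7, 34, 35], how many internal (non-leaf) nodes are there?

Tree built from: [43, 15, 18, 8, 16, 23, 7, 34, 35]
Tree (level-order array): [43, 15, None, 8, 18, 7, None, 16, 23, None, None, None, None, None, 34, None, 35]
Rule: An internal node has at least one child.
Per-node child counts:
  node 43: 1 child(ren)
  node 15: 2 child(ren)
  node 8: 1 child(ren)
  node 7: 0 child(ren)
  node 18: 2 child(ren)
  node 16: 0 child(ren)
  node 23: 1 child(ren)
  node 34: 1 child(ren)
  node 35: 0 child(ren)
Matching nodes: [43, 15, 8, 18, 23, 34]
Count of internal (non-leaf) nodes: 6


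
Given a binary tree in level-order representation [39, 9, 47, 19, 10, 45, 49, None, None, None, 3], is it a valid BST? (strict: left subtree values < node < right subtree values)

Level-order array: [39, 9, 47, 19, 10, 45, 49, None, None, None, 3]
Validate using subtree bounds (lo, hi): at each node, require lo < value < hi,
then recurse left with hi=value and right with lo=value.
Preorder trace (stopping at first violation):
  at node 39 with bounds (-inf, +inf): OK
  at node 9 with bounds (-inf, 39): OK
  at node 19 with bounds (-inf, 9): VIOLATION
Node 19 violates its bound: not (-inf < 19 < 9).
Result: Not a valid BST


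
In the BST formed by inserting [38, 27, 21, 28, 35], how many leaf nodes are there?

Tree built from: [38, 27, 21, 28, 35]
Tree (level-order array): [38, 27, None, 21, 28, None, None, None, 35]
Rule: A leaf has 0 children.
Per-node child counts:
  node 38: 1 child(ren)
  node 27: 2 child(ren)
  node 21: 0 child(ren)
  node 28: 1 child(ren)
  node 35: 0 child(ren)
Matching nodes: [21, 35]
Count of leaf nodes: 2


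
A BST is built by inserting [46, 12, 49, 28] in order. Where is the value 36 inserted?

Starting tree (level order): [46, 12, 49, None, 28]
Insertion path: 46 -> 12 -> 28
Result: insert 36 as right child of 28
Final tree (level order): [46, 12, 49, None, 28, None, None, None, 36]


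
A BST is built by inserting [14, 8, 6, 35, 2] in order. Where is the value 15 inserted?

Starting tree (level order): [14, 8, 35, 6, None, None, None, 2]
Insertion path: 14 -> 35
Result: insert 15 as left child of 35
Final tree (level order): [14, 8, 35, 6, None, 15, None, 2]


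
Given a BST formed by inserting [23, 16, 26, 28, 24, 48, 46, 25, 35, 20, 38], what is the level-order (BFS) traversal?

Tree insertion order: [23, 16, 26, 28, 24, 48, 46, 25, 35, 20, 38]
Tree (level-order array): [23, 16, 26, None, 20, 24, 28, None, None, None, 25, None, 48, None, None, 46, None, 35, None, None, 38]
BFS from the root, enqueuing left then right child of each popped node:
  queue [23] -> pop 23, enqueue [16, 26], visited so far: [23]
  queue [16, 26] -> pop 16, enqueue [20], visited so far: [23, 16]
  queue [26, 20] -> pop 26, enqueue [24, 28], visited so far: [23, 16, 26]
  queue [20, 24, 28] -> pop 20, enqueue [none], visited so far: [23, 16, 26, 20]
  queue [24, 28] -> pop 24, enqueue [25], visited so far: [23, 16, 26, 20, 24]
  queue [28, 25] -> pop 28, enqueue [48], visited so far: [23, 16, 26, 20, 24, 28]
  queue [25, 48] -> pop 25, enqueue [none], visited so far: [23, 16, 26, 20, 24, 28, 25]
  queue [48] -> pop 48, enqueue [46], visited so far: [23, 16, 26, 20, 24, 28, 25, 48]
  queue [46] -> pop 46, enqueue [35], visited so far: [23, 16, 26, 20, 24, 28, 25, 48, 46]
  queue [35] -> pop 35, enqueue [38], visited so far: [23, 16, 26, 20, 24, 28, 25, 48, 46, 35]
  queue [38] -> pop 38, enqueue [none], visited so far: [23, 16, 26, 20, 24, 28, 25, 48, 46, 35, 38]
Result: [23, 16, 26, 20, 24, 28, 25, 48, 46, 35, 38]


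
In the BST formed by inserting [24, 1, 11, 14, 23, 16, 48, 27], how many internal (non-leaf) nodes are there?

Tree built from: [24, 1, 11, 14, 23, 16, 48, 27]
Tree (level-order array): [24, 1, 48, None, 11, 27, None, None, 14, None, None, None, 23, 16]
Rule: An internal node has at least one child.
Per-node child counts:
  node 24: 2 child(ren)
  node 1: 1 child(ren)
  node 11: 1 child(ren)
  node 14: 1 child(ren)
  node 23: 1 child(ren)
  node 16: 0 child(ren)
  node 48: 1 child(ren)
  node 27: 0 child(ren)
Matching nodes: [24, 1, 11, 14, 23, 48]
Count of internal (non-leaf) nodes: 6


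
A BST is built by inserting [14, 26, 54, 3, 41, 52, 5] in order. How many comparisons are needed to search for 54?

Search path for 54: 14 -> 26 -> 54
Found: True
Comparisons: 3


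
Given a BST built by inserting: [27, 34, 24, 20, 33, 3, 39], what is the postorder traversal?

Tree insertion order: [27, 34, 24, 20, 33, 3, 39]
Tree (level-order array): [27, 24, 34, 20, None, 33, 39, 3]
Postorder traversal: [3, 20, 24, 33, 39, 34, 27]


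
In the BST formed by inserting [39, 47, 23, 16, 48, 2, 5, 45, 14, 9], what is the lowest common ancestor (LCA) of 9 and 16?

Tree insertion order: [39, 47, 23, 16, 48, 2, 5, 45, 14, 9]
Tree (level-order array): [39, 23, 47, 16, None, 45, 48, 2, None, None, None, None, None, None, 5, None, 14, 9]
In a BST, the LCA of p=9, q=16 is the first node v on the
root-to-leaf path with p <= v <= q (go left if both < v, right if both > v).
Walk from root:
  at 39: both 9 and 16 < 39, go left
  at 23: both 9 and 16 < 23, go left
  at 16: 9 <= 16 <= 16, this is the LCA
LCA = 16


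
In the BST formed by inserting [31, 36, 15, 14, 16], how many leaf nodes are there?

Tree built from: [31, 36, 15, 14, 16]
Tree (level-order array): [31, 15, 36, 14, 16]
Rule: A leaf has 0 children.
Per-node child counts:
  node 31: 2 child(ren)
  node 15: 2 child(ren)
  node 14: 0 child(ren)
  node 16: 0 child(ren)
  node 36: 0 child(ren)
Matching nodes: [14, 16, 36]
Count of leaf nodes: 3


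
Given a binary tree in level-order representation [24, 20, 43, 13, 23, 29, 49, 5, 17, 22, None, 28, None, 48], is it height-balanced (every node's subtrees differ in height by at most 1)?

Tree (level-order array): [24, 20, 43, 13, 23, 29, 49, 5, 17, 22, None, 28, None, 48]
Definition: a tree is height-balanced if, at every node, |h(left) - h(right)| <= 1 (empty subtree has height -1).
Bottom-up per-node check:
  node 5: h_left=-1, h_right=-1, diff=0 [OK], height=0
  node 17: h_left=-1, h_right=-1, diff=0 [OK], height=0
  node 13: h_left=0, h_right=0, diff=0 [OK], height=1
  node 22: h_left=-1, h_right=-1, diff=0 [OK], height=0
  node 23: h_left=0, h_right=-1, diff=1 [OK], height=1
  node 20: h_left=1, h_right=1, diff=0 [OK], height=2
  node 28: h_left=-1, h_right=-1, diff=0 [OK], height=0
  node 29: h_left=0, h_right=-1, diff=1 [OK], height=1
  node 48: h_left=-1, h_right=-1, diff=0 [OK], height=0
  node 49: h_left=0, h_right=-1, diff=1 [OK], height=1
  node 43: h_left=1, h_right=1, diff=0 [OK], height=2
  node 24: h_left=2, h_right=2, diff=0 [OK], height=3
All nodes satisfy the balance condition.
Result: Balanced


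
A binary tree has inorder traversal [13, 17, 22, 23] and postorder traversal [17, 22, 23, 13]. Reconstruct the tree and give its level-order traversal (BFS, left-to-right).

Inorder:   [13, 17, 22, 23]
Postorder: [17, 22, 23, 13]
Algorithm: postorder visits root last, so walk postorder right-to-left;
each value is the root of the current inorder slice — split it at that
value, recurse on the right subtree first, then the left.
Recursive splits:
  root=13; inorder splits into left=[], right=[17, 22, 23]
  root=23; inorder splits into left=[17, 22], right=[]
  root=22; inorder splits into left=[17], right=[]
  root=17; inorder splits into left=[], right=[]
Reconstructed level-order: [13, 23, 22, 17]


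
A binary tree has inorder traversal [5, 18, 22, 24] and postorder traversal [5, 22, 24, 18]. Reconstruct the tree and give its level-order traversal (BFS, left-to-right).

Inorder:   [5, 18, 22, 24]
Postorder: [5, 22, 24, 18]
Algorithm: postorder visits root last, so walk postorder right-to-left;
each value is the root of the current inorder slice — split it at that
value, recurse on the right subtree first, then the left.
Recursive splits:
  root=18; inorder splits into left=[5], right=[22, 24]
  root=24; inorder splits into left=[22], right=[]
  root=22; inorder splits into left=[], right=[]
  root=5; inorder splits into left=[], right=[]
Reconstructed level-order: [18, 5, 24, 22]


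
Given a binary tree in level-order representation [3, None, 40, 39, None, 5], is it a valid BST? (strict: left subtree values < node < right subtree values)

Level-order array: [3, None, 40, 39, None, 5]
Validate using subtree bounds (lo, hi): at each node, require lo < value < hi,
then recurse left with hi=value and right with lo=value.
Preorder trace (stopping at first violation):
  at node 3 with bounds (-inf, +inf): OK
  at node 40 with bounds (3, +inf): OK
  at node 39 with bounds (3, 40): OK
  at node 5 with bounds (3, 39): OK
No violation found at any node.
Result: Valid BST


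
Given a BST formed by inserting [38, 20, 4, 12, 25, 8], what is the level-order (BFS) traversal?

Tree insertion order: [38, 20, 4, 12, 25, 8]
Tree (level-order array): [38, 20, None, 4, 25, None, 12, None, None, 8]
BFS from the root, enqueuing left then right child of each popped node:
  queue [38] -> pop 38, enqueue [20], visited so far: [38]
  queue [20] -> pop 20, enqueue [4, 25], visited so far: [38, 20]
  queue [4, 25] -> pop 4, enqueue [12], visited so far: [38, 20, 4]
  queue [25, 12] -> pop 25, enqueue [none], visited so far: [38, 20, 4, 25]
  queue [12] -> pop 12, enqueue [8], visited so far: [38, 20, 4, 25, 12]
  queue [8] -> pop 8, enqueue [none], visited so far: [38, 20, 4, 25, 12, 8]
Result: [38, 20, 4, 25, 12, 8]


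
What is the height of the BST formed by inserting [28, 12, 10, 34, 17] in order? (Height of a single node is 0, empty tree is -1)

Insertion order: [28, 12, 10, 34, 17]
Tree (level-order array): [28, 12, 34, 10, 17]
Compute height bottom-up (empty subtree = -1):
  height(10) = 1 + max(-1, -1) = 0
  height(17) = 1 + max(-1, -1) = 0
  height(12) = 1 + max(0, 0) = 1
  height(34) = 1 + max(-1, -1) = 0
  height(28) = 1 + max(1, 0) = 2
Height = 2


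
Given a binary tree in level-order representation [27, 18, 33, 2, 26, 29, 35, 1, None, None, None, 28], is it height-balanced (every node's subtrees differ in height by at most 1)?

Tree (level-order array): [27, 18, 33, 2, 26, 29, 35, 1, None, None, None, 28]
Definition: a tree is height-balanced if, at every node, |h(left) - h(right)| <= 1 (empty subtree has height -1).
Bottom-up per-node check:
  node 1: h_left=-1, h_right=-1, diff=0 [OK], height=0
  node 2: h_left=0, h_right=-1, diff=1 [OK], height=1
  node 26: h_left=-1, h_right=-1, diff=0 [OK], height=0
  node 18: h_left=1, h_right=0, diff=1 [OK], height=2
  node 28: h_left=-1, h_right=-1, diff=0 [OK], height=0
  node 29: h_left=0, h_right=-1, diff=1 [OK], height=1
  node 35: h_left=-1, h_right=-1, diff=0 [OK], height=0
  node 33: h_left=1, h_right=0, diff=1 [OK], height=2
  node 27: h_left=2, h_right=2, diff=0 [OK], height=3
All nodes satisfy the balance condition.
Result: Balanced


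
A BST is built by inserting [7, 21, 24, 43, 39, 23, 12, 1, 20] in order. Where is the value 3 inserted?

Starting tree (level order): [7, 1, 21, None, None, 12, 24, None, 20, 23, 43, None, None, None, None, 39]
Insertion path: 7 -> 1
Result: insert 3 as right child of 1
Final tree (level order): [7, 1, 21, None, 3, 12, 24, None, None, None, 20, 23, 43, None, None, None, None, 39]


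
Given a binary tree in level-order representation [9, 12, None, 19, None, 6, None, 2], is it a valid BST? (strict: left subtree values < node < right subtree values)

Level-order array: [9, 12, None, 19, None, 6, None, 2]
Validate using subtree bounds (lo, hi): at each node, require lo < value < hi,
then recurse left with hi=value and right with lo=value.
Preorder trace (stopping at first violation):
  at node 9 with bounds (-inf, +inf): OK
  at node 12 with bounds (-inf, 9): VIOLATION
Node 12 violates its bound: not (-inf < 12 < 9).
Result: Not a valid BST


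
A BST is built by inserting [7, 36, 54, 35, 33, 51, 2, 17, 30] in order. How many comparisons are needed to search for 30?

Search path for 30: 7 -> 36 -> 35 -> 33 -> 17 -> 30
Found: True
Comparisons: 6


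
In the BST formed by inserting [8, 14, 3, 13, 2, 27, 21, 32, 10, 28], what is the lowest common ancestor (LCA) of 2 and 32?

Tree insertion order: [8, 14, 3, 13, 2, 27, 21, 32, 10, 28]
Tree (level-order array): [8, 3, 14, 2, None, 13, 27, None, None, 10, None, 21, 32, None, None, None, None, 28]
In a BST, the LCA of p=2, q=32 is the first node v on the
root-to-leaf path with p <= v <= q (go left if both < v, right if both > v).
Walk from root:
  at 8: 2 <= 8 <= 32, this is the LCA
LCA = 8


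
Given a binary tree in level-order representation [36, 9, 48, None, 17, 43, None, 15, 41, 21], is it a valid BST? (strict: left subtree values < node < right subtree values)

Level-order array: [36, 9, 48, None, 17, 43, None, 15, 41, 21]
Validate using subtree bounds (lo, hi): at each node, require lo < value < hi,
then recurse left with hi=value and right with lo=value.
Preorder trace (stopping at first violation):
  at node 36 with bounds (-inf, +inf): OK
  at node 9 with bounds (-inf, 36): OK
  at node 17 with bounds (9, 36): OK
  at node 15 with bounds (9, 17): OK
  at node 41 with bounds (17, 36): VIOLATION
Node 41 violates its bound: not (17 < 41 < 36).
Result: Not a valid BST


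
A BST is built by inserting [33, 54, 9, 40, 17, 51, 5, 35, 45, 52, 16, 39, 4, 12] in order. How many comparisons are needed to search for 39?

Search path for 39: 33 -> 54 -> 40 -> 35 -> 39
Found: True
Comparisons: 5


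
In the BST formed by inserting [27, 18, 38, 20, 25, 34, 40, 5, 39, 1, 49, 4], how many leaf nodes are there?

Tree built from: [27, 18, 38, 20, 25, 34, 40, 5, 39, 1, 49, 4]
Tree (level-order array): [27, 18, 38, 5, 20, 34, 40, 1, None, None, 25, None, None, 39, 49, None, 4]
Rule: A leaf has 0 children.
Per-node child counts:
  node 27: 2 child(ren)
  node 18: 2 child(ren)
  node 5: 1 child(ren)
  node 1: 1 child(ren)
  node 4: 0 child(ren)
  node 20: 1 child(ren)
  node 25: 0 child(ren)
  node 38: 2 child(ren)
  node 34: 0 child(ren)
  node 40: 2 child(ren)
  node 39: 0 child(ren)
  node 49: 0 child(ren)
Matching nodes: [4, 25, 34, 39, 49]
Count of leaf nodes: 5


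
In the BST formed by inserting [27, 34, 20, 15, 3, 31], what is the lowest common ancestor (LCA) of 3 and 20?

Tree insertion order: [27, 34, 20, 15, 3, 31]
Tree (level-order array): [27, 20, 34, 15, None, 31, None, 3]
In a BST, the LCA of p=3, q=20 is the first node v on the
root-to-leaf path with p <= v <= q (go left if both < v, right if both > v).
Walk from root:
  at 27: both 3 and 20 < 27, go left
  at 20: 3 <= 20 <= 20, this is the LCA
LCA = 20


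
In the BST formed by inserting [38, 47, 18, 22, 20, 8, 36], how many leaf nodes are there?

Tree built from: [38, 47, 18, 22, 20, 8, 36]
Tree (level-order array): [38, 18, 47, 8, 22, None, None, None, None, 20, 36]
Rule: A leaf has 0 children.
Per-node child counts:
  node 38: 2 child(ren)
  node 18: 2 child(ren)
  node 8: 0 child(ren)
  node 22: 2 child(ren)
  node 20: 0 child(ren)
  node 36: 0 child(ren)
  node 47: 0 child(ren)
Matching nodes: [8, 20, 36, 47]
Count of leaf nodes: 4


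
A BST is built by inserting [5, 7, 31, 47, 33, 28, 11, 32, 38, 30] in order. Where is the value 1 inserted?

Starting tree (level order): [5, None, 7, None, 31, 28, 47, 11, 30, 33, None, None, None, None, None, 32, 38]
Insertion path: 5
Result: insert 1 as left child of 5
Final tree (level order): [5, 1, 7, None, None, None, 31, 28, 47, 11, 30, 33, None, None, None, None, None, 32, 38]


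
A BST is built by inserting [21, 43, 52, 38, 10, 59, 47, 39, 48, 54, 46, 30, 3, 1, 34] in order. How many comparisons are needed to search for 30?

Search path for 30: 21 -> 43 -> 38 -> 30
Found: True
Comparisons: 4


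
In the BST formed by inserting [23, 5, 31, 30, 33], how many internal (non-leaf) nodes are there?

Tree built from: [23, 5, 31, 30, 33]
Tree (level-order array): [23, 5, 31, None, None, 30, 33]
Rule: An internal node has at least one child.
Per-node child counts:
  node 23: 2 child(ren)
  node 5: 0 child(ren)
  node 31: 2 child(ren)
  node 30: 0 child(ren)
  node 33: 0 child(ren)
Matching nodes: [23, 31]
Count of internal (non-leaf) nodes: 2


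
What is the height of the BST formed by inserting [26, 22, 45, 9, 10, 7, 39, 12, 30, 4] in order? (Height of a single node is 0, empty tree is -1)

Insertion order: [26, 22, 45, 9, 10, 7, 39, 12, 30, 4]
Tree (level-order array): [26, 22, 45, 9, None, 39, None, 7, 10, 30, None, 4, None, None, 12]
Compute height bottom-up (empty subtree = -1):
  height(4) = 1 + max(-1, -1) = 0
  height(7) = 1 + max(0, -1) = 1
  height(12) = 1 + max(-1, -1) = 0
  height(10) = 1 + max(-1, 0) = 1
  height(9) = 1 + max(1, 1) = 2
  height(22) = 1 + max(2, -1) = 3
  height(30) = 1 + max(-1, -1) = 0
  height(39) = 1 + max(0, -1) = 1
  height(45) = 1 + max(1, -1) = 2
  height(26) = 1 + max(3, 2) = 4
Height = 4
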